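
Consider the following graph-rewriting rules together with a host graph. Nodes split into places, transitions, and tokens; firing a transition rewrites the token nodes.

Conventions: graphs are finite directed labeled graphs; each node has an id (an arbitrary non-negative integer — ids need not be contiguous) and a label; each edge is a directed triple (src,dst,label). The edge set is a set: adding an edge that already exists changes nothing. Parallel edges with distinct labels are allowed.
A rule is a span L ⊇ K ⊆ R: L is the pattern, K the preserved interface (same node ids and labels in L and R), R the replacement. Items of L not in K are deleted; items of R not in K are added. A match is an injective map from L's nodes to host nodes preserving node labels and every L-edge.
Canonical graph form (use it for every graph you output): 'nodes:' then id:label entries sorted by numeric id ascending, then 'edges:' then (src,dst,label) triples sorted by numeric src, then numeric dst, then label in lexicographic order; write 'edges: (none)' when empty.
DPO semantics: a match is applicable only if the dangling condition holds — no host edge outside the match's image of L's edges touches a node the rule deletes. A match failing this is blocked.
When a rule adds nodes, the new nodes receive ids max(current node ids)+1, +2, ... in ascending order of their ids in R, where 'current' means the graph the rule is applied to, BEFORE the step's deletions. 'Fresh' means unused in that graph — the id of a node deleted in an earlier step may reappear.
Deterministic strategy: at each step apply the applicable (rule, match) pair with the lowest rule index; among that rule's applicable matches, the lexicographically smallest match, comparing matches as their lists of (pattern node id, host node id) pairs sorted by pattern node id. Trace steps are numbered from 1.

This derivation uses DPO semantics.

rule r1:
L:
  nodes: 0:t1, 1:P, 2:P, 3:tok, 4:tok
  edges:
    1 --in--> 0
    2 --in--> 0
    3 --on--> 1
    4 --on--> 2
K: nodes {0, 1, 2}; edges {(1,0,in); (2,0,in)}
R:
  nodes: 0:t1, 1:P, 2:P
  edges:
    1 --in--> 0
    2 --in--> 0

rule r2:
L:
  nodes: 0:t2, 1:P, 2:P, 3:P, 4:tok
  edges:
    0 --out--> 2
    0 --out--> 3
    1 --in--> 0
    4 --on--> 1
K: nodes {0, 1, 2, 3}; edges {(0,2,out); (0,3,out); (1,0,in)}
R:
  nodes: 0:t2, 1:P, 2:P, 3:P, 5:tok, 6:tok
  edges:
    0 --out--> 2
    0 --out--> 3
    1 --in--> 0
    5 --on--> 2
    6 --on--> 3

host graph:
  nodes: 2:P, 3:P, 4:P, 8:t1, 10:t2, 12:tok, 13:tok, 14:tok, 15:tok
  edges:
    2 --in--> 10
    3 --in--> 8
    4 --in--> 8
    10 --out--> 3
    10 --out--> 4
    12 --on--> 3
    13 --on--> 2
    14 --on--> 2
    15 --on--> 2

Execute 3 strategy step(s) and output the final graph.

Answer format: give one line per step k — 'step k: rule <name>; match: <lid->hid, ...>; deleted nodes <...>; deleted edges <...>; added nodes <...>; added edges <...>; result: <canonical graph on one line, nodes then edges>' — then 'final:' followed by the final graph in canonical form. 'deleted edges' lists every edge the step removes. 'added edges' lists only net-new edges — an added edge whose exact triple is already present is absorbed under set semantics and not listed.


step 1: rule r2; match: 0->10, 1->2, 2->3, 3->4, 4->13; deleted nodes 13; deleted edges (13,2,on); added nodes 16, 17; added edges (16,3,on); (17,4,on); result: nodes: 2:P, 3:P, 4:P, 8:t1, 10:t2, 12:tok, 14:tok, 15:tok, 16:tok, 17:tok edges: (2,10,in); (3,8,in); (4,8,in); (10,3,out); (10,4,out); (12,3,on); (14,2,on); (15,2,on); (16,3,on); (17,4,on)
step 2: rule r1; match: 0->8, 1->3, 2->4, 3->12, 4->17; deleted nodes 12, 17; deleted edges (12,3,on); (17,4,on); added nodes (none); added edges (none); result: nodes: 2:P, 3:P, 4:P, 8:t1, 10:t2, 14:tok, 15:tok, 16:tok edges: (2,10,in); (3,8,in); (4,8,in); (10,3,out); (10,4,out); (14,2,on); (15,2,on); (16,3,on)
step 3: rule r2; match: 0->10, 1->2, 2->3, 3->4, 4->14; deleted nodes 14; deleted edges (14,2,on); added nodes 17, 18; added edges (17,3,on); (18,4,on); result: nodes: 2:P, 3:P, 4:P, 8:t1, 10:t2, 15:tok, 16:tok, 17:tok, 18:tok edges: (2,10,in); (3,8,in); (4,8,in); (10,3,out); (10,4,out); (15,2,on); (16,3,on); (17,3,on); (18,4,on)
final:
nodes: 2:P, 3:P, 4:P, 8:t1, 10:t2, 15:tok, 16:tok, 17:tok, 18:tok
edges: (2,10,in); (3,8,in); (4,8,in); (10,3,out); (10,4,out); (15,2,on); (16,3,on); (17,3,on); (18,4,on)


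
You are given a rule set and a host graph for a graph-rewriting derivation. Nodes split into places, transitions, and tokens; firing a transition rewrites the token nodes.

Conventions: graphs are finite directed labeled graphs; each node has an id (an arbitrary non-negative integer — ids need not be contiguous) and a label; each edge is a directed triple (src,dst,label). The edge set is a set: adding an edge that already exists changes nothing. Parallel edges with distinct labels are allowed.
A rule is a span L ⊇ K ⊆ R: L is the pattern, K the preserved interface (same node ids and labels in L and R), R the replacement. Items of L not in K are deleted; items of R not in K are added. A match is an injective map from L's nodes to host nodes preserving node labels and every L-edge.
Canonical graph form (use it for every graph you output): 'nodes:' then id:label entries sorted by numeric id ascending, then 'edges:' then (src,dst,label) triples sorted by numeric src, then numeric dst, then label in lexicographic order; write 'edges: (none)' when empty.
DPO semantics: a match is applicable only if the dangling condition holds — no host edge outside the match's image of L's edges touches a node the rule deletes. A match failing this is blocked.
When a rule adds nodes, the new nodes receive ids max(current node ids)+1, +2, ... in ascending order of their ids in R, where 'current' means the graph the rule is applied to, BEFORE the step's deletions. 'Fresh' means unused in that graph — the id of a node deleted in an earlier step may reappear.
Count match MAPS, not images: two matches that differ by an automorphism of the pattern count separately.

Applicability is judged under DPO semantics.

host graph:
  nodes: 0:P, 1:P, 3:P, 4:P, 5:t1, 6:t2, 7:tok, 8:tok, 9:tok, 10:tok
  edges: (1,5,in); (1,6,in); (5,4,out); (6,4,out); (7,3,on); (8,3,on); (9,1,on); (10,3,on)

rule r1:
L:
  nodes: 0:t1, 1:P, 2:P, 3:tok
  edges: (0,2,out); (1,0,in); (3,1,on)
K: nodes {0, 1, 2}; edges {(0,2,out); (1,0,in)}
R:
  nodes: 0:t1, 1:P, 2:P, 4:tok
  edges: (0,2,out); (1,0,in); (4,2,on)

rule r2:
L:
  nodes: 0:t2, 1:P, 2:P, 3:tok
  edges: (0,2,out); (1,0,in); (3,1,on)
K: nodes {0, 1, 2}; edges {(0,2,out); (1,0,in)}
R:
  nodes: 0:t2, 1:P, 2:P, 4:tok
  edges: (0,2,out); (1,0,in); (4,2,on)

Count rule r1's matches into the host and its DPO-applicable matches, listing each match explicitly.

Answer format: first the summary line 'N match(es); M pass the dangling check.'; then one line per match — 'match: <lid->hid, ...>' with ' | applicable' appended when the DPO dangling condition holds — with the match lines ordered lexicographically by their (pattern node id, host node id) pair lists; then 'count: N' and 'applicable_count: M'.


1 match(es); 1 pass the dangling check.
match: 0->5, 1->1, 2->4, 3->9 | applicable
count: 1
applicable_count: 1


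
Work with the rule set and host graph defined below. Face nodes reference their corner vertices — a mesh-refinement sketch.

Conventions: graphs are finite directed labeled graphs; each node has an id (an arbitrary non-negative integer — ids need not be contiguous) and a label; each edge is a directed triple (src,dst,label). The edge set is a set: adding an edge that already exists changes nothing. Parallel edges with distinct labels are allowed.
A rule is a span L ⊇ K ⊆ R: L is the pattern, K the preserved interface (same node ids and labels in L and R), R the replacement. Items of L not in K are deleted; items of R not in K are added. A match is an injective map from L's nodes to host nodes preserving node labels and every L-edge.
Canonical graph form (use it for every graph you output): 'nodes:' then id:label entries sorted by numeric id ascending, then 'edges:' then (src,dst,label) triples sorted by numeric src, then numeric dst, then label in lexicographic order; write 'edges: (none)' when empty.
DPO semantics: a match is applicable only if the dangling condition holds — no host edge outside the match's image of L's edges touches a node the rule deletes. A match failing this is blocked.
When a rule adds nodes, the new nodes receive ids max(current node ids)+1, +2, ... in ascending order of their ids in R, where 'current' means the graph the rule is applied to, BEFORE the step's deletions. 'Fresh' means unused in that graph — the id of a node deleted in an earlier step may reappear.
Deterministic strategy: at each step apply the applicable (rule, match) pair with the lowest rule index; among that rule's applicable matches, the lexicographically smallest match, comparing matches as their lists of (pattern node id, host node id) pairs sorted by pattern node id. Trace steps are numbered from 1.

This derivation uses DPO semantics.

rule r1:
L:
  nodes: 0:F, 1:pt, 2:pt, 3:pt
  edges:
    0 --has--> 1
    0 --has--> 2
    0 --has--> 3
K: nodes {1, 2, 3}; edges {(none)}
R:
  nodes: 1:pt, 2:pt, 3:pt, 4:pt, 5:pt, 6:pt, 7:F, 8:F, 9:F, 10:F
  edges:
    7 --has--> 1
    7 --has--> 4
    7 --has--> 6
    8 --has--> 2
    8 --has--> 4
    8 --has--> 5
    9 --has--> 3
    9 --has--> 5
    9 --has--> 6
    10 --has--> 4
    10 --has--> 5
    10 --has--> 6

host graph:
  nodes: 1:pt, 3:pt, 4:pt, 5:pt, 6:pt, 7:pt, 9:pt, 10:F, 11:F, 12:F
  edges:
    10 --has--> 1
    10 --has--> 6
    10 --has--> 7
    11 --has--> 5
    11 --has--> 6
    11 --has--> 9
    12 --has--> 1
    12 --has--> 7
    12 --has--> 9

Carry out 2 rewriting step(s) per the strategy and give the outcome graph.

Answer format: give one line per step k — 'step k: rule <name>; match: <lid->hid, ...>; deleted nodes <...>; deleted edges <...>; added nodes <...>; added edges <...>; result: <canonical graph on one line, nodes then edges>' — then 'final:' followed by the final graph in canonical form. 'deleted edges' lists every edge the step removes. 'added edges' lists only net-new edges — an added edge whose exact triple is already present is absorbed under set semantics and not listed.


step 1: rule r1; match: 0->10, 1->1, 2->6, 3->7; deleted nodes 10; deleted edges (10,1,has); (10,6,has); (10,7,has); added nodes 13, 14, 15, 16, 17, 18, 19; added edges (16,1,has); (16,13,has); (16,15,has); (17,6,has); (17,13,has); (17,14,has); (18,7,has); (18,14,has); (18,15,has); (19,13,has); (19,14,has); (19,15,has); result: nodes: 1:pt, 3:pt, 4:pt, 5:pt, 6:pt, 7:pt, 9:pt, 11:F, 12:F, 13:pt, 14:pt, 15:pt, 16:F, 17:F, 18:F, 19:F edges: (11,5,has); (11,6,has); (11,9,has); (12,1,has); (12,7,has); (12,9,has); (16,1,has); (16,13,has); (16,15,has); (17,6,has); (17,13,has); (17,14,has); (18,7,has); (18,14,has); (18,15,has); (19,13,has); (19,14,has); (19,15,has)
step 2: rule r1; match: 0->11, 1->5, 2->6, 3->9; deleted nodes 11; deleted edges (11,5,has); (11,6,has); (11,9,has); added nodes 20, 21, 22, 23, 24, 25, 26; added edges (23,5,has); (23,20,has); (23,22,has); (24,6,has); (24,20,has); (24,21,has); (25,9,has); (25,21,has); (25,22,has); (26,20,has); (26,21,has); (26,22,has); result: nodes: 1:pt, 3:pt, 4:pt, 5:pt, 6:pt, 7:pt, 9:pt, 12:F, 13:pt, 14:pt, 15:pt, 16:F, 17:F, 18:F, 19:F, 20:pt, 21:pt, 22:pt, 23:F, 24:F, 25:F, 26:F edges: (12,1,has); (12,7,has); (12,9,has); (16,1,has); (16,13,has); (16,15,has); (17,6,has); (17,13,has); (17,14,has); (18,7,has); (18,14,has); (18,15,has); (19,13,has); (19,14,has); (19,15,has); (23,5,has); (23,20,has); (23,22,has); (24,6,has); (24,20,has); (24,21,has); (25,9,has); (25,21,has); (25,22,has); (26,20,has); (26,21,has); (26,22,has)
final:
nodes: 1:pt, 3:pt, 4:pt, 5:pt, 6:pt, 7:pt, 9:pt, 12:F, 13:pt, 14:pt, 15:pt, 16:F, 17:F, 18:F, 19:F, 20:pt, 21:pt, 22:pt, 23:F, 24:F, 25:F, 26:F
edges: (12,1,has); (12,7,has); (12,9,has); (16,1,has); (16,13,has); (16,15,has); (17,6,has); (17,13,has); (17,14,has); (18,7,has); (18,14,has); (18,15,has); (19,13,has); (19,14,has); (19,15,has); (23,5,has); (23,20,has); (23,22,has); (24,6,has); (24,20,has); (24,21,has); (25,9,has); (25,21,has); (25,22,has); (26,20,has); (26,21,has); (26,22,has)


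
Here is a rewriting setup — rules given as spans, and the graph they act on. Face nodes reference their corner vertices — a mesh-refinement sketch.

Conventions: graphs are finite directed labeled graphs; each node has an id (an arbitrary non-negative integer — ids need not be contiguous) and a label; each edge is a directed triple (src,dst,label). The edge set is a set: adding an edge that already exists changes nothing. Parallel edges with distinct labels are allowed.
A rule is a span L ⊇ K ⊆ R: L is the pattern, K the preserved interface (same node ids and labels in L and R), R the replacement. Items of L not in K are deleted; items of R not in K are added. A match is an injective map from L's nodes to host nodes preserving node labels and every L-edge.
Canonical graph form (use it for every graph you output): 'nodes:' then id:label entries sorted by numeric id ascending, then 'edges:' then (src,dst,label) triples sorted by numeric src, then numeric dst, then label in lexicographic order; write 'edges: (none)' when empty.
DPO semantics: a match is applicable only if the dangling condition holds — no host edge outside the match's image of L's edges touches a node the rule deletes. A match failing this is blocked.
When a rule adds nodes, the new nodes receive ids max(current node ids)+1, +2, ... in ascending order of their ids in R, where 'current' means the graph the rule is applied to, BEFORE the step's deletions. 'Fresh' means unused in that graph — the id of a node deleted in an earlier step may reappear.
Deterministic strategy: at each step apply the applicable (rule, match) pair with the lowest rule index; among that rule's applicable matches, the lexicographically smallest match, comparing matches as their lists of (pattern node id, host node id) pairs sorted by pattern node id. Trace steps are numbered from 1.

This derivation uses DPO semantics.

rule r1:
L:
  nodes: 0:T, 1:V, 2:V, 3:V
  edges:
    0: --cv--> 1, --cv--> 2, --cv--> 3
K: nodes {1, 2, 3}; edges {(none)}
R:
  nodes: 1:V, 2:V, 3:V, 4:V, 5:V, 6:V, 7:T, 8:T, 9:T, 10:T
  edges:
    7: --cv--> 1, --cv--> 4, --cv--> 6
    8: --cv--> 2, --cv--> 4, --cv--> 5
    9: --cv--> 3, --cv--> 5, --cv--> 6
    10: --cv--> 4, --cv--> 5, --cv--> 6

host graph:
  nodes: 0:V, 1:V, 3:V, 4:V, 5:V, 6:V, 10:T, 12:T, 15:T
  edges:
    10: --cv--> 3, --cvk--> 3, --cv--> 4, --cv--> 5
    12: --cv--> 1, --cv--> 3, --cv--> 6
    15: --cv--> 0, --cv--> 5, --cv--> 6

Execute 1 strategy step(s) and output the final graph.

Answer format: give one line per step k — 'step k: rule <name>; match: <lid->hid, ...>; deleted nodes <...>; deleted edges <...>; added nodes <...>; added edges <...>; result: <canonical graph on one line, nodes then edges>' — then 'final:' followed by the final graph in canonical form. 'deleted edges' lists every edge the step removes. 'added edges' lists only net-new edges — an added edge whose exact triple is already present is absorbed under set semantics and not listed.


step 1: rule r1; match: 0->12, 1->1, 2->3, 3->6; deleted nodes 12; deleted edges (12,1,cv); (12,3,cv); (12,6,cv); added nodes 16, 17, 18, 19, 20, 21, 22; added edges (19,1,cv); (19,16,cv); (19,18,cv); (20,3,cv); (20,16,cv); (20,17,cv); (21,6,cv); (21,17,cv); (21,18,cv); (22,16,cv); (22,17,cv); (22,18,cv); result: nodes: 0:V, 1:V, 3:V, 4:V, 5:V, 6:V, 10:T, 15:T, 16:V, 17:V, 18:V, 19:T, 20:T, 21:T, 22:T edges: (10,3,cv); (10,3,cvk); (10,4,cv); (10,5,cv); (15,0,cv); (15,5,cv); (15,6,cv); (19,1,cv); (19,16,cv); (19,18,cv); (20,3,cv); (20,16,cv); (20,17,cv); (21,6,cv); (21,17,cv); (21,18,cv); (22,16,cv); (22,17,cv); (22,18,cv)
final:
nodes: 0:V, 1:V, 3:V, 4:V, 5:V, 6:V, 10:T, 15:T, 16:V, 17:V, 18:V, 19:T, 20:T, 21:T, 22:T
edges: (10,3,cv); (10,3,cvk); (10,4,cv); (10,5,cv); (15,0,cv); (15,5,cv); (15,6,cv); (19,1,cv); (19,16,cv); (19,18,cv); (20,3,cv); (20,16,cv); (20,17,cv); (21,6,cv); (21,17,cv); (21,18,cv); (22,16,cv); (22,17,cv); (22,18,cv)


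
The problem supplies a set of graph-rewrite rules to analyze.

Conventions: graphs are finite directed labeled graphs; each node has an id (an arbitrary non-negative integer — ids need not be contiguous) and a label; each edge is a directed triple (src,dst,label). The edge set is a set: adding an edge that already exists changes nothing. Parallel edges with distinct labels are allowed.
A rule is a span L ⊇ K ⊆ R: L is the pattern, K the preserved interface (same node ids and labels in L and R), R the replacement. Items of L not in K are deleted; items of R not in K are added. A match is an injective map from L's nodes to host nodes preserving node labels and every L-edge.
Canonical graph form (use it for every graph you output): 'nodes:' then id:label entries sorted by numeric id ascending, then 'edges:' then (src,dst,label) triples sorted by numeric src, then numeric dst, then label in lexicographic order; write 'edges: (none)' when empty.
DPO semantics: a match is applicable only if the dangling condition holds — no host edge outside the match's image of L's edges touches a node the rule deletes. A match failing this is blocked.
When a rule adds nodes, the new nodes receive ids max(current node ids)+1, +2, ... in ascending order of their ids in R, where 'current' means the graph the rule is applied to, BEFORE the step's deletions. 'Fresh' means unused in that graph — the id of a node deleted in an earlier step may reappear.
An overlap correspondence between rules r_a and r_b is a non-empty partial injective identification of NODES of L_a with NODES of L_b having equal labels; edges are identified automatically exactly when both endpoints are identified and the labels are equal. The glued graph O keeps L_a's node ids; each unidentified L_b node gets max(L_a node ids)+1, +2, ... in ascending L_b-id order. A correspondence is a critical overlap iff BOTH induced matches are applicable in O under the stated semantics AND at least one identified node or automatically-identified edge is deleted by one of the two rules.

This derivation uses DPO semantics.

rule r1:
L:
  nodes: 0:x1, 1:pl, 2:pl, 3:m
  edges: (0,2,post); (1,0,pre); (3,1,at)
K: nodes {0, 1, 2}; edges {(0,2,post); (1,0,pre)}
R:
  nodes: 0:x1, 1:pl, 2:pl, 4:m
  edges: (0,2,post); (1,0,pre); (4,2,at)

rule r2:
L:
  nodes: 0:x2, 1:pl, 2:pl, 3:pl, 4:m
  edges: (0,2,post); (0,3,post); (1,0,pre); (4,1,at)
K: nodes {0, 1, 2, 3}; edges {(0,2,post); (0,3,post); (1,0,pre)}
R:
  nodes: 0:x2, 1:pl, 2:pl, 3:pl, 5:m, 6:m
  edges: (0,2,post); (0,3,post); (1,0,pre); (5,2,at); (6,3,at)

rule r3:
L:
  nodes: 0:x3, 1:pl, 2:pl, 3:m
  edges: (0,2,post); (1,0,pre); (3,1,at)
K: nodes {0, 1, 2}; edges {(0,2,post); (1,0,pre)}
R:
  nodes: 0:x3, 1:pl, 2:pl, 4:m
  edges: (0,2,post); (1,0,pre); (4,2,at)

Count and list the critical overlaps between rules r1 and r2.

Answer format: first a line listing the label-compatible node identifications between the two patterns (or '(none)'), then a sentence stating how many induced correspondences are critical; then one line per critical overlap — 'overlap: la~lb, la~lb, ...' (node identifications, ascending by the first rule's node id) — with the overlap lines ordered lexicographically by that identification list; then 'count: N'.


label-compatible node identifications between L(r1) and L(r2): 1~1, 1~2, 1~3, 2~1, 2~2, 2~3, 3~4
3 of the induced correspondences are critical overlaps of r1 and r2.
overlap: 1~1, 2~2, 3~4
overlap: 1~1, 2~3, 3~4
overlap: 1~1, 3~4
count: 3


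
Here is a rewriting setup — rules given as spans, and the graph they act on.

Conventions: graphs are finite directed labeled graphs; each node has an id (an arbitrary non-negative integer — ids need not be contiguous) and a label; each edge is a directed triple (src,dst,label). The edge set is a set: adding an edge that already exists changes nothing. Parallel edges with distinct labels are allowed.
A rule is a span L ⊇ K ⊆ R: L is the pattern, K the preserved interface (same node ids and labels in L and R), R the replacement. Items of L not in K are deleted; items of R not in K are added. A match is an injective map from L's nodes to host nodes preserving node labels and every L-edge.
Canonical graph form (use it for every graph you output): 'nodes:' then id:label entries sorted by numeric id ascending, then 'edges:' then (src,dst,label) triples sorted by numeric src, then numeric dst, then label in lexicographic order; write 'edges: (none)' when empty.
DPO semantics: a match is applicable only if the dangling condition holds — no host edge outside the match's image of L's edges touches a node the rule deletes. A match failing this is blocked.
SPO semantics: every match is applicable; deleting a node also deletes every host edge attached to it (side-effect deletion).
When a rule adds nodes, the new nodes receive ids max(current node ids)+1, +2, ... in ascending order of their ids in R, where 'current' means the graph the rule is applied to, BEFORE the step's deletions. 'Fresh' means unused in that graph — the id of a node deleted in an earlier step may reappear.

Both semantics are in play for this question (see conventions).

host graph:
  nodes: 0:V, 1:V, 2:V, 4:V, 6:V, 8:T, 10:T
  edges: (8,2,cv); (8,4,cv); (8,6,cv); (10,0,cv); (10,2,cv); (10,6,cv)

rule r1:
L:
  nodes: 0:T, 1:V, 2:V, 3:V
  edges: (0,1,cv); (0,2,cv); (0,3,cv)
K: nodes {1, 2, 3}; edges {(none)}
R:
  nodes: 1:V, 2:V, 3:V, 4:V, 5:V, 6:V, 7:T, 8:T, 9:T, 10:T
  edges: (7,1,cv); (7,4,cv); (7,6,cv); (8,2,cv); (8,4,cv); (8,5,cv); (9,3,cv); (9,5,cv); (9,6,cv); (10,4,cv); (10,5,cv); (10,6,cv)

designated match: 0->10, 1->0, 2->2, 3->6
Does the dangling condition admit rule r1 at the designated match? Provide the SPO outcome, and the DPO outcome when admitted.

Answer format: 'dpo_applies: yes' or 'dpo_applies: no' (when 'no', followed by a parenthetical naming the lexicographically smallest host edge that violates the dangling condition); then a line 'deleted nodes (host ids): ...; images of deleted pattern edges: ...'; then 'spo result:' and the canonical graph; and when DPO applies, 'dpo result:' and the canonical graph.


dpo_applies: yes
deleted nodes (host ids): 10; images of deleted pattern edges: (10,0,cv); (10,2,cv); (10,6,cv)
spo result:
nodes: 0:V, 1:V, 2:V, 4:V, 6:V, 8:T, 11:V, 12:V, 13:V, 14:T, 15:T, 16:T, 17:T
edges: (8,2,cv); (8,4,cv); (8,6,cv); (14,0,cv); (14,11,cv); (14,13,cv); (15,2,cv); (15,11,cv); (15,12,cv); (16,6,cv); (16,12,cv); (16,13,cv); (17,11,cv); (17,12,cv); (17,13,cv)
dpo result:
nodes: 0:V, 1:V, 2:V, 4:V, 6:V, 8:T, 11:V, 12:V, 13:V, 14:T, 15:T, 16:T, 17:T
edges: (8,2,cv); (8,4,cv); (8,6,cv); (14,0,cv); (14,11,cv); (14,13,cv); (15,2,cv); (15,11,cv); (15,12,cv); (16,6,cv); (16,12,cv); (16,13,cv); (17,11,cv); (17,12,cv); (17,13,cv)


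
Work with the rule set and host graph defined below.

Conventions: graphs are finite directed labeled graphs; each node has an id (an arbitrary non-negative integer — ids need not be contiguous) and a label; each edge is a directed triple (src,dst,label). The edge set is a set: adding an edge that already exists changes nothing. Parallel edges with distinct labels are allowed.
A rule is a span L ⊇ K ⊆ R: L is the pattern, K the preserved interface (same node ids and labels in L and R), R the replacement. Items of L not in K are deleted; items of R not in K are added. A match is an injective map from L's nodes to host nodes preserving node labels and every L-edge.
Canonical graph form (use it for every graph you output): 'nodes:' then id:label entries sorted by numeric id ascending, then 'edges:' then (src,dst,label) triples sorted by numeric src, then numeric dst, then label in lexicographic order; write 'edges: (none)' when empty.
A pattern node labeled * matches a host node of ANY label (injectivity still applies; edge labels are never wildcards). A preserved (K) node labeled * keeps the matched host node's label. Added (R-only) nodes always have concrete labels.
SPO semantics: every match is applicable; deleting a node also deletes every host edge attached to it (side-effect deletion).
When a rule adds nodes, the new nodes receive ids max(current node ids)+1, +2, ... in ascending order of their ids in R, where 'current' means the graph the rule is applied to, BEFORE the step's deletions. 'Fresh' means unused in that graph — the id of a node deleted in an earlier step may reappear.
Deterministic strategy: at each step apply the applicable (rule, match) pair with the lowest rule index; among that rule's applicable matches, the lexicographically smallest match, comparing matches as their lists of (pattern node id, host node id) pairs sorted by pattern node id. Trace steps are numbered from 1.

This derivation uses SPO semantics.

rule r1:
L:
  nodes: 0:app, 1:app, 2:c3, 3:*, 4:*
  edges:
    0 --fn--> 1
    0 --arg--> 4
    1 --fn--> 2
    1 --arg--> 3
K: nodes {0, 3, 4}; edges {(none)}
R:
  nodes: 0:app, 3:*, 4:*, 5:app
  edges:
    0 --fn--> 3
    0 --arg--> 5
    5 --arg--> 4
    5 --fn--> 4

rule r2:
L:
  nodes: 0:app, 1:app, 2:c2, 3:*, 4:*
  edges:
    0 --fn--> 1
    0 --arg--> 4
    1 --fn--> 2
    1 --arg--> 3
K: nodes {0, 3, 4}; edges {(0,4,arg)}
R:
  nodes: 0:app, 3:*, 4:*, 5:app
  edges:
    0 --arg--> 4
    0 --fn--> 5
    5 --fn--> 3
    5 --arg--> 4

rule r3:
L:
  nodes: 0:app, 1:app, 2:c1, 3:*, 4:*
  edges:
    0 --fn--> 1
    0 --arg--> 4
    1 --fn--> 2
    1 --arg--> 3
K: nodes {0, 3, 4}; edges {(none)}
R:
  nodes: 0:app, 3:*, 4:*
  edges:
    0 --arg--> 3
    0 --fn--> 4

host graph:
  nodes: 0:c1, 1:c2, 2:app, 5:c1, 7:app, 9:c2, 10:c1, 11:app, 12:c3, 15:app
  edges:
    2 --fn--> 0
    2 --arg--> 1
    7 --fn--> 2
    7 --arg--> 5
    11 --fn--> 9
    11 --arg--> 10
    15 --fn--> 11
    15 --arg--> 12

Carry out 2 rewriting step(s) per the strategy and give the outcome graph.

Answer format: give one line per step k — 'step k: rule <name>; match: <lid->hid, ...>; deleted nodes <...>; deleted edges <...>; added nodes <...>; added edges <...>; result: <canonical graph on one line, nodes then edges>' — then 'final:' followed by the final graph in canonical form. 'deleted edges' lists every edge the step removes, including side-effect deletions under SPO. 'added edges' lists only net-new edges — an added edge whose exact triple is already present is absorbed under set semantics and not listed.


step 1: rule r2; match: 0->15, 1->11, 2->9, 3->10, 4->12; deleted nodes 9, 11; deleted edges (11,9,fn); (11,10,arg); (15,11,fn); added nodes 16; added edges (15,16,fn); (16,10,fn); (16,12,arg); result: nodes: 0:c1, 1:c2, 2:app, 5:c1, 7:app, 10:c1, 12:c3, 15:app, 16:app edges: (2,0,fn); (2,1,arg); (7,2,fn); (7,5,arg); (15,12,arg); (15,16,fn); (16,10,fn); (16,12,arg)
step 2: rule r3; match: 0->7, 1->2, 2->0, 3->1, 4->5; deleted nodes 0, 2; deleted edges (2,0,fn); (2,1,arg); (7,2,fn); (7,5,arg); added nodes (none); added edges (7,1,arg); (7,5,fn); result: nodes: 1:c2, 5:c1, 7:app, 10:c1, 12:c3, 15:app, 16:app edges: (7,1,arg); (7,5,fn); (15,12,arg); (15,16,fn); (16,10,fn); (16,12,arg)
final:
nodes: 1:c2, 5:c1, 7:app, 10:c1, 12:c3, 15:app, 16:app
edges: (7,1,arg); (7,5,fn); (15,12,arg); (15,16,fn); (16,10,fn); (16,12,arg)


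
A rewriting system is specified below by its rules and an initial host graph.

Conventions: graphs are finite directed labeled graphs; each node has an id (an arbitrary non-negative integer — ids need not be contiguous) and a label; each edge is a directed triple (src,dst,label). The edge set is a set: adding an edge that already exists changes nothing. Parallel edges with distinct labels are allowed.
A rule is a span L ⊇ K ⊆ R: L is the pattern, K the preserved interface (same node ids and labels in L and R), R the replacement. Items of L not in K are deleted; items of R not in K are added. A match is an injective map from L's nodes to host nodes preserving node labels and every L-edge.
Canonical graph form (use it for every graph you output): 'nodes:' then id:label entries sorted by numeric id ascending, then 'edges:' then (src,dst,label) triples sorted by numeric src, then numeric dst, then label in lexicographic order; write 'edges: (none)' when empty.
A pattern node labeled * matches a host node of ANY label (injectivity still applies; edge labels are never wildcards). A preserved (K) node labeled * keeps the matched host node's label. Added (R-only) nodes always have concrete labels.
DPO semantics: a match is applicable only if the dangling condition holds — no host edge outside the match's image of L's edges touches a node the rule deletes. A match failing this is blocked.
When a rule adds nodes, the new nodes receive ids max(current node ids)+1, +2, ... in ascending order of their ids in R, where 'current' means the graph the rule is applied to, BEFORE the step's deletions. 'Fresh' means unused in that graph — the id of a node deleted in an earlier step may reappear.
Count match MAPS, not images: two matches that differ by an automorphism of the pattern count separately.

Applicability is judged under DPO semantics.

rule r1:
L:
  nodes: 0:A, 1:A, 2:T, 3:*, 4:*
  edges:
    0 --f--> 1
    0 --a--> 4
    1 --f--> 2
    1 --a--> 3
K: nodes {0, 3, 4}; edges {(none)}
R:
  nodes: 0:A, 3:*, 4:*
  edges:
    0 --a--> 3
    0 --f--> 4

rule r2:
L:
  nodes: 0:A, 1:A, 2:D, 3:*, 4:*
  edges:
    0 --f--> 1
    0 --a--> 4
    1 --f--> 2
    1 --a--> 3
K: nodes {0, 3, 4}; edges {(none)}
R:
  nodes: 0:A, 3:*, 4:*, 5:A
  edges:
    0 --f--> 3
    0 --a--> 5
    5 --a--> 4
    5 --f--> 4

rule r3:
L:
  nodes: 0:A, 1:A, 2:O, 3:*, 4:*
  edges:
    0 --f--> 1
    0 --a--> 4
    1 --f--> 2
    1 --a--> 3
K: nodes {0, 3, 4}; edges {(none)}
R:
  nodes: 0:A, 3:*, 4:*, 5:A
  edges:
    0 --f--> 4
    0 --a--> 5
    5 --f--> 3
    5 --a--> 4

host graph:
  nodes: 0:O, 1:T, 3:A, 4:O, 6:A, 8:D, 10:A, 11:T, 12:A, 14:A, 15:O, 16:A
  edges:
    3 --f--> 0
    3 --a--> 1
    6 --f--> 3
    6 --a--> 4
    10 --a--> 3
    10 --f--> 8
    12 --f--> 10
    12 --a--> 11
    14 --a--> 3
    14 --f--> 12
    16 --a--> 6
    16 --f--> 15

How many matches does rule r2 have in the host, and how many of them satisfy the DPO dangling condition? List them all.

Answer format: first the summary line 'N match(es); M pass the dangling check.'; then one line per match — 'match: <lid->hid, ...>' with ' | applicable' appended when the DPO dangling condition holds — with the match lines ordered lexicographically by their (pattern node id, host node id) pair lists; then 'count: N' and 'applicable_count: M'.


1 match(es); 1 pass the dangling check.
match: 0->12, 1->10, 2->8, 3->3, 4->11 | applicable
count: 1
applicable_count: 1


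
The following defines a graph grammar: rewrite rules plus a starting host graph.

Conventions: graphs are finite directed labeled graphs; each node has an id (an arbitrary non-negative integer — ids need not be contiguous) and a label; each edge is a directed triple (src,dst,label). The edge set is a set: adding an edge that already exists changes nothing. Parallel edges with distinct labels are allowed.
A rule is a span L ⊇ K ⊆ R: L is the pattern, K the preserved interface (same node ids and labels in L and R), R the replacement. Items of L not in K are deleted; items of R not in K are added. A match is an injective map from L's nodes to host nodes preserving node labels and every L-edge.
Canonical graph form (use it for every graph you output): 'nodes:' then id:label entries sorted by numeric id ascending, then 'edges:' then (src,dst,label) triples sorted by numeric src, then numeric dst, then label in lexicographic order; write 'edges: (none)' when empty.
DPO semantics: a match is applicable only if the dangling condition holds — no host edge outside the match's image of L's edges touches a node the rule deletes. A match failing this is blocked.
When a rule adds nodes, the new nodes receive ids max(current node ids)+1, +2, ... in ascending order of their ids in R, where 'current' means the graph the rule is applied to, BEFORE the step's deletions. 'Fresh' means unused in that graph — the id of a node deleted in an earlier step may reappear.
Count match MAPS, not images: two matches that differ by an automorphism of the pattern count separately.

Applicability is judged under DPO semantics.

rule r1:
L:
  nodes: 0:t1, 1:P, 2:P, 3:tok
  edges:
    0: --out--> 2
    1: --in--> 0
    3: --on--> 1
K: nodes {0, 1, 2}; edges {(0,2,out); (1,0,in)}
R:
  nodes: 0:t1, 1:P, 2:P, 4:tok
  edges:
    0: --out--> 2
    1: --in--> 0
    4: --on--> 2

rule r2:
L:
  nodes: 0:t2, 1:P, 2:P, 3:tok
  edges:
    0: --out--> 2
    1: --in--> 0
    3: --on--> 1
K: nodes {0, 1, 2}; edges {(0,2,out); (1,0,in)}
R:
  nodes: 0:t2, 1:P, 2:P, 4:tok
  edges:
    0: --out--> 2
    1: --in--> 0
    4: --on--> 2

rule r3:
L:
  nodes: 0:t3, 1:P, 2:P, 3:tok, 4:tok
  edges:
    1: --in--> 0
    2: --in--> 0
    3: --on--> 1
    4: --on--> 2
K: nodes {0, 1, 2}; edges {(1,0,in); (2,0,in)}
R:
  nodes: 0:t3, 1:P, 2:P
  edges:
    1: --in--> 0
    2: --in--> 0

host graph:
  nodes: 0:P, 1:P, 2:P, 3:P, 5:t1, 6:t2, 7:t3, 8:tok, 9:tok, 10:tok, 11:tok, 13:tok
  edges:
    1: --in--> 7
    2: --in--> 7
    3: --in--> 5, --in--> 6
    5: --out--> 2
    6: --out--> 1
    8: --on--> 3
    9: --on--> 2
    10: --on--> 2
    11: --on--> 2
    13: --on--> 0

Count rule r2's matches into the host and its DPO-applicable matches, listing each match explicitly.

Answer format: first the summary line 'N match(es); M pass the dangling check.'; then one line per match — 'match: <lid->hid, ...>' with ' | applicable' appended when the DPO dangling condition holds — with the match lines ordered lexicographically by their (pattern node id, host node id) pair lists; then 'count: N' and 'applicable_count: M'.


1 match(es); 1 pass the dangling check.
match: 0->6, 1->3, 2->1, 3->8 | applicable
count: 1
applicable_count: 1


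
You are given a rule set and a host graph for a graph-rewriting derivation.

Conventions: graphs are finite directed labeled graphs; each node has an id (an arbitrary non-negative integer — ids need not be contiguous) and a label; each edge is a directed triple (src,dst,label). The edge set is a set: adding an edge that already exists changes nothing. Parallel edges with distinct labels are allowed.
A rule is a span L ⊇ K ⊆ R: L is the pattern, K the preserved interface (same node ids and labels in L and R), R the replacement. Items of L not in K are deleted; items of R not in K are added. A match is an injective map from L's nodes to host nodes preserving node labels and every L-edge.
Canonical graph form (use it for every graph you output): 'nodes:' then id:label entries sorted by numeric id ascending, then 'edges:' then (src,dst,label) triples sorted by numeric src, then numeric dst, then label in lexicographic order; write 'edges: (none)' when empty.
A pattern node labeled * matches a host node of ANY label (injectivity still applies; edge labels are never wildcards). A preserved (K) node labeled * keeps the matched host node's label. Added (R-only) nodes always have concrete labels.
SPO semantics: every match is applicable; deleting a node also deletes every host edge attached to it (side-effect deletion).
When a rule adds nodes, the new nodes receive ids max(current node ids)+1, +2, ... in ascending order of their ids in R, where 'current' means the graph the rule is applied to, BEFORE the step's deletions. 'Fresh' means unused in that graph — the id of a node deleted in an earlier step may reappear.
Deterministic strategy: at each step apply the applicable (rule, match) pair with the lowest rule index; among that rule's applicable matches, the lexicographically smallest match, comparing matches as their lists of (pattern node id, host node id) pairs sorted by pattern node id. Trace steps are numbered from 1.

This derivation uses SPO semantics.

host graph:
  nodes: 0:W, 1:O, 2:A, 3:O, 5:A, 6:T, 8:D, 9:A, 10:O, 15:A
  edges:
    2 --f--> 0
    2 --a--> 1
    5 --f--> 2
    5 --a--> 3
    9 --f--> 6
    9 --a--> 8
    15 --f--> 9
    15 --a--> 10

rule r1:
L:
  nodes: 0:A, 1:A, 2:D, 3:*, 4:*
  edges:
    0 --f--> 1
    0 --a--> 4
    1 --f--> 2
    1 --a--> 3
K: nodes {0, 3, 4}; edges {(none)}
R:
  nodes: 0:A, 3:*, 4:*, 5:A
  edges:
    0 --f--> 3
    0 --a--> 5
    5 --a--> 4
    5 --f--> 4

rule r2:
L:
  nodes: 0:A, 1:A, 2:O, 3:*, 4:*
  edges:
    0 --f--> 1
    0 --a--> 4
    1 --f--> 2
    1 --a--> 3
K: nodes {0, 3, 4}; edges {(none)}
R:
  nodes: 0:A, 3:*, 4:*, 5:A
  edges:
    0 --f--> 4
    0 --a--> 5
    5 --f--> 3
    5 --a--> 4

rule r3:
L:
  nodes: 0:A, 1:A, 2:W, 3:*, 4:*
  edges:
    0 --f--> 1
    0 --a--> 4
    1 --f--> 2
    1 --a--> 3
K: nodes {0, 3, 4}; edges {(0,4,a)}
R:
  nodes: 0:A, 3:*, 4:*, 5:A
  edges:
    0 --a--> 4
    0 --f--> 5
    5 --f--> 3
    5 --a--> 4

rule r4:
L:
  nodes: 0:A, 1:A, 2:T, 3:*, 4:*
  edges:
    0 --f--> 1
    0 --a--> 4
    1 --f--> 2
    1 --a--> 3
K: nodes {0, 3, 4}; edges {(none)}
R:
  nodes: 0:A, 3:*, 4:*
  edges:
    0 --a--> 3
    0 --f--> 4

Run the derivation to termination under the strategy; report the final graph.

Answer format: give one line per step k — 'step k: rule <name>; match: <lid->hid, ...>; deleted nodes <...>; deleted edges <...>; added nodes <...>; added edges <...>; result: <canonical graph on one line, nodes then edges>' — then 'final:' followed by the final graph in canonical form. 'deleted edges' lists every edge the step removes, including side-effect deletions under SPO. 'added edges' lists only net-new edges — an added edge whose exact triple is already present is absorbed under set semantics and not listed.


step 1: rule r3; match: 0->5, 1->2, 2->0, 3->1, 4->3; deleted nodes 0, 2; deleted edges (2,0,f); (2,1,a); (5,2,f); added nodes 16; added edges (5,16,f); (16,1,f); (16,3,a); result: nodes: 1:O, 3:O, 5:A, 6:T, 8:D, 9:A, 10:O, 15:A, 16:A edges: (5,3,a); (5,16,f); (9,6,f); (9,8,a); (15,9,f); (15,10,a); (16,1,f); (16,3,a)
step 2: rule r4; match: 0->15, 1->9, 2->6, 3->8, 4->10; deleted nodes 6, 9; deleted edges (9,6,f); (9,8,a); (15,9,f); (15,10,a); added nodes (none); added edges (15,8,a); (15,10,f); result: nodes: 1:O, 3:O, 5:A, 8:D, 10:O, 15:A, 16:A edges: (5,3,a); (5,16,f); (15,8,a); (15,10,f); (16,1,f); (16,3,a)
final:
nodes: 1:O, 3:O, 5:A, 8:D, 10:O, 15:A, 16:A
edges: (5,3,a); (5,16,f); (15,8,a); (15,10,f); (16,1,f); (16,3,a)


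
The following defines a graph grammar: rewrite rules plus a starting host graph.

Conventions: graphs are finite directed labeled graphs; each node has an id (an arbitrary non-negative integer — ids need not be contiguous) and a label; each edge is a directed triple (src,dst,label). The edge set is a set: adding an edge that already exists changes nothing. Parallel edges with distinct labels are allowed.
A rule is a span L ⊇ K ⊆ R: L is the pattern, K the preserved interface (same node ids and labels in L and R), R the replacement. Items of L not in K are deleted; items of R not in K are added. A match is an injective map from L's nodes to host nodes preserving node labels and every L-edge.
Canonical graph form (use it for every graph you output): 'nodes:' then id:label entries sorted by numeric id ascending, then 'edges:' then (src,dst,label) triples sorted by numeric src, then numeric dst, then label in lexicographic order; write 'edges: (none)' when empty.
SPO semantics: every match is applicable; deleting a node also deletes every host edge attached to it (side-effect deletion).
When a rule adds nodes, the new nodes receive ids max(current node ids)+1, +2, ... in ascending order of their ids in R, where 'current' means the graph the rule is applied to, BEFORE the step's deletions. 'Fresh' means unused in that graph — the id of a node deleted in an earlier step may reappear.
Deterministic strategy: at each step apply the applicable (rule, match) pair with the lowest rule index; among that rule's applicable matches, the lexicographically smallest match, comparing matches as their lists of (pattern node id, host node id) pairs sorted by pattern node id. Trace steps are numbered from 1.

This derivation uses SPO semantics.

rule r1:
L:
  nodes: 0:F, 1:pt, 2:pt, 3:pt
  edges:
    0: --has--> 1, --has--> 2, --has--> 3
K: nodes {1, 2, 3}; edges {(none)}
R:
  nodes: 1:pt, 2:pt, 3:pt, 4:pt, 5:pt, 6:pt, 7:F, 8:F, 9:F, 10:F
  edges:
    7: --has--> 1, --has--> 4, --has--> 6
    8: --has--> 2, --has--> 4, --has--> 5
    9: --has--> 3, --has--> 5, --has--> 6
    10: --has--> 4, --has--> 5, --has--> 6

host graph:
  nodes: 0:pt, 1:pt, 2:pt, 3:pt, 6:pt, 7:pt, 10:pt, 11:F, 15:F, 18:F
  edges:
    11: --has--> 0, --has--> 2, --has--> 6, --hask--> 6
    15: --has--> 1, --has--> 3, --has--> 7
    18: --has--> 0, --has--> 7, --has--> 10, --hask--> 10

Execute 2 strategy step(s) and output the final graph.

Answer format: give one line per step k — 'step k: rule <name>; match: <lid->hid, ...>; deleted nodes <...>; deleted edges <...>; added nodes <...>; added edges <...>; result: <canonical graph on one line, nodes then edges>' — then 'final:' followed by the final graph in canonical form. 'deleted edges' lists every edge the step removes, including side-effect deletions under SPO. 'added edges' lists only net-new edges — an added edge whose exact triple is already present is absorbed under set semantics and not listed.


step 1: rule r1; match: 0->11, 1->0, 2->2, 3->6; deleted nodes 11; deleted edges (11,0,has); (11,2,has); (11,6,has); (11,6,hask); added nodes 19, 20, 21, 22, 23, 24, 25; added edges (22,0,has); (22,19,has); (22,21,has); (23,2,has); (23,19,has); (23,20,has); (24,6,has); (24,20,has); (24,21,has); (25,19,has); (25,20,has); (25,21,has); result: nodes: 0:pt, 1:pt, 2:pt, 3:pt, 6:pt, 7:pt, 10:pt, 15:F, 18:F, 19:pt, 20:pt, 21:pt, 22:F, 23:F, 24:F, 25:F edges: (15,1,has); (15,3,has); (15,7,has); (18,0,has); (18,7,has); (18,10,has); (18,10,hask); (22,0,has); (22,19,has); (22,21,has); (23,2,has); (23,19,has); (23,20,has); (24,6,has); (24,20,has); (24,21,has); (25,19,has); (25,20,has); (25,21,has)
step 2: rule r1; match: 0->15, 1->1, 2->3, 3->7; deleted nodes 15; deleted edges (15,1,has); (15,3,has); (15,7,has); added nodes 26, 27, 28, 29, 30, 31, 32; added edges (29,1,has); (29,26,has); (29,28,has); (30,3,has); (30,26,has); (30,27,has); (31,7,has); (31,27,has); (31,28,has); (32,26,has); (32,27,has); (32,28,has); result: nodes: 0:pt, 1:pt, 2:pt, 3:pt, 6:pt, 7:pt, 10:pt, 18:F, 19:pt, 20:pt, 21:pt, 22:F, 23:F, 24:F, 25:F, 26:pt, 27:pt, 28:pt, 29:F, 30:F, 31:F, 32:F edges: (18,0,has); (18,7,has); (18,10,has); (18,10,hask); (22,0,has); (22,19,has); (22,21,has); (23,2,has); (23,19,has); (23,20,has); (24,6,has); (24,20,has); (24,21,has); (25,19,has); (25,20,has); (25,21,has); (29,1,has); (29,26,has); (29,28,has); (30,3,has); (30,26,has); (30,27,has); (31,7,has); (31,27,has); (31,28,has); (32,26,has); (32,27,has); (32,28,has)
final:
nodes: 0:pt, 1:pt, 2:pt, 3:pt, 6:pt, 7:pt, 10:pt, 18:F, 19:pt, 20:pt, 21:pt, 22:F, 23:F, 24:F, 25:F, 26:pt, 27:pt, 28:pt, 29:F, 30:F, 31:F, 32:F
edges: (18,0,has); (18,7,has); (18,10,has); (18,10,hask); (22,0,has); (22,19,has); (22,21,has); (23,2,has); (23,19,has); (23,20,has); (24,6,has); (24,20,has); (24,21,has); (25,19,has); (25,20,has); (25,21,has); (29,1,has); (29,26,has); (29,28,has); (30,3,has); (30,26,has); (30,27,has); (31,7,has); (31,27,has); (31,28,has); (32,26,has); (32,27,has); (32,28,has)
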